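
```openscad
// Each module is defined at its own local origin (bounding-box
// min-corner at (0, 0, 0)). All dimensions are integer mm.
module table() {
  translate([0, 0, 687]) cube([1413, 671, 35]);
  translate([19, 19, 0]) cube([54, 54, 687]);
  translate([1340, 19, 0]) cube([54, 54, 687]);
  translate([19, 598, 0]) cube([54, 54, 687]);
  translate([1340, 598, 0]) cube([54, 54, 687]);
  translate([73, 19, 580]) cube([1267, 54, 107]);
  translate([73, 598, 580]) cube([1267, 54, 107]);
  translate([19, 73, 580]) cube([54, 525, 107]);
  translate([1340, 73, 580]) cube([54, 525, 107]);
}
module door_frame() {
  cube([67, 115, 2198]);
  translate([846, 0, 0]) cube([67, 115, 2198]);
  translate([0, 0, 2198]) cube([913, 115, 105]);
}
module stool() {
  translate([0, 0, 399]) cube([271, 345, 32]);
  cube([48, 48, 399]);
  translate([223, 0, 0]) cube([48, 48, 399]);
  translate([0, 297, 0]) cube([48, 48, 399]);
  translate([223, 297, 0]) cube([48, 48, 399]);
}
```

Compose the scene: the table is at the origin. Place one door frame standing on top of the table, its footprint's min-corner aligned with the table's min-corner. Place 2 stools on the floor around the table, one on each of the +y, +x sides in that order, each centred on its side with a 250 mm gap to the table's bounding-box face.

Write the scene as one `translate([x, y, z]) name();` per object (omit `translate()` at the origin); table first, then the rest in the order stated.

table();
translate([0, 0, 722]) door_frame();
translate([571, 921, 0]) stool();
translate([1663, 163, 0]) stool();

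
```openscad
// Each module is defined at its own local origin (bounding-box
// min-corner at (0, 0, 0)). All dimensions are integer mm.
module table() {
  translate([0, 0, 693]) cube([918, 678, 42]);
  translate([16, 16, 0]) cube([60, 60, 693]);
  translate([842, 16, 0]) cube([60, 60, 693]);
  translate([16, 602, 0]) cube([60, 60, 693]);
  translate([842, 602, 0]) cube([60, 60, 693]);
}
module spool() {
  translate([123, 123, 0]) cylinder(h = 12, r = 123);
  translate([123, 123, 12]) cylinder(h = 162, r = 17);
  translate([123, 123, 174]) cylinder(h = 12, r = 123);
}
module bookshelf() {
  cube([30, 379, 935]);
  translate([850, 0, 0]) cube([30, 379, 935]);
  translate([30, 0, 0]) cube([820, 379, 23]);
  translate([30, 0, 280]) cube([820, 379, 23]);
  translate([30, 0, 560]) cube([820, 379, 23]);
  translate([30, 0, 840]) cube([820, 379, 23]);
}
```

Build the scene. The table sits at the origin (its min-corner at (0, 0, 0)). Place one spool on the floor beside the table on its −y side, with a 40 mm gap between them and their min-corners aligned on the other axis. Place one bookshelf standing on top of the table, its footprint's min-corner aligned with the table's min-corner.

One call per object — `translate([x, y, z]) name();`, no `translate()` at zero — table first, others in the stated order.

table();
translate([0, -286, 0]) spool();
translate([0, 0, 735]) bookshelf();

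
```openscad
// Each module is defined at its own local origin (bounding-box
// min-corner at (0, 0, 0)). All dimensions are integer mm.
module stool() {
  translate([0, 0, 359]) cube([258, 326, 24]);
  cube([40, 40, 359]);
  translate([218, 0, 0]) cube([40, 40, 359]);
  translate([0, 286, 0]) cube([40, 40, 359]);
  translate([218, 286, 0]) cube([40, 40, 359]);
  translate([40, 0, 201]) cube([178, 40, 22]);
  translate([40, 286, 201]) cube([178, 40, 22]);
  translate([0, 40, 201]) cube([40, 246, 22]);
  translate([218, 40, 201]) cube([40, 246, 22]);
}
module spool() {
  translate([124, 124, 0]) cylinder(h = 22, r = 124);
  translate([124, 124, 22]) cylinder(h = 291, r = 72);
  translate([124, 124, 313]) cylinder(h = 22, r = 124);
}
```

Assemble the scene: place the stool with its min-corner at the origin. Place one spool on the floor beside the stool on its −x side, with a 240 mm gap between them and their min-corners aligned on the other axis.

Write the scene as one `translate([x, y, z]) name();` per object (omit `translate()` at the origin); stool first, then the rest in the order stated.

stool();
translate([-488, 0, 0]) spool();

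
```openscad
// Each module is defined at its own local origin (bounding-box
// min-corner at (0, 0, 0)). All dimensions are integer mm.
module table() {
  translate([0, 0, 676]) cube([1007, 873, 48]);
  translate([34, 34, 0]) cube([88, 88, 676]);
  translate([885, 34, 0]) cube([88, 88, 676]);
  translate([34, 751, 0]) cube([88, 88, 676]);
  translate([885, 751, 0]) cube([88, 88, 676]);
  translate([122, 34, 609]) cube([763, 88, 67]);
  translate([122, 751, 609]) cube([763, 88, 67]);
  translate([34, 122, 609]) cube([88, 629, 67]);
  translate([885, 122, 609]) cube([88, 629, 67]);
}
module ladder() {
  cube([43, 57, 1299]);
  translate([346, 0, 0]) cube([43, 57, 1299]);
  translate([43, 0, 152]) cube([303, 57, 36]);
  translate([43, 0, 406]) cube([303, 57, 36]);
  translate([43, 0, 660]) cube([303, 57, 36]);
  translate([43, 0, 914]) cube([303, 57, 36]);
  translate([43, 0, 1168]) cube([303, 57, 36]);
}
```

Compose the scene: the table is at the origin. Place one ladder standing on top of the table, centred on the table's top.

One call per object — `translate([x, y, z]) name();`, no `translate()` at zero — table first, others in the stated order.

table();
translate([309, 408, 724]) ladder();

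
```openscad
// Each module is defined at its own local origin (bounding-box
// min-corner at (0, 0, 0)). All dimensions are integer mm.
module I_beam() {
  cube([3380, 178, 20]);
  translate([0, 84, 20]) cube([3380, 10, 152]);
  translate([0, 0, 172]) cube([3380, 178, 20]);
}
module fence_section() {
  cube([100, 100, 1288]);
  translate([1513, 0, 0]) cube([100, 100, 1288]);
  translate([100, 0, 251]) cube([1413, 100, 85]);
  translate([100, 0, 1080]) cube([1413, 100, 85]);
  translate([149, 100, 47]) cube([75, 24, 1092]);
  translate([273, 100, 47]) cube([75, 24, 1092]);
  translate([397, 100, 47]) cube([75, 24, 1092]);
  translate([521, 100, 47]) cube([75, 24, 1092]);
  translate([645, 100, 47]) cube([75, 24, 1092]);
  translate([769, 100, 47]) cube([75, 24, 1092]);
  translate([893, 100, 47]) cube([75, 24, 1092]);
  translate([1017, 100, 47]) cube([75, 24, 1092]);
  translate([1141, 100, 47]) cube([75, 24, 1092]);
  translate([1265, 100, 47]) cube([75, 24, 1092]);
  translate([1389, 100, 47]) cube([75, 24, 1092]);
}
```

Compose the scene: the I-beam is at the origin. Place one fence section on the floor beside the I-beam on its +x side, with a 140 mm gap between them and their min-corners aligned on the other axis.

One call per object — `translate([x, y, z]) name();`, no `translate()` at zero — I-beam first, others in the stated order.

I_beam();
translate([3520, 0, 0]) fence_section();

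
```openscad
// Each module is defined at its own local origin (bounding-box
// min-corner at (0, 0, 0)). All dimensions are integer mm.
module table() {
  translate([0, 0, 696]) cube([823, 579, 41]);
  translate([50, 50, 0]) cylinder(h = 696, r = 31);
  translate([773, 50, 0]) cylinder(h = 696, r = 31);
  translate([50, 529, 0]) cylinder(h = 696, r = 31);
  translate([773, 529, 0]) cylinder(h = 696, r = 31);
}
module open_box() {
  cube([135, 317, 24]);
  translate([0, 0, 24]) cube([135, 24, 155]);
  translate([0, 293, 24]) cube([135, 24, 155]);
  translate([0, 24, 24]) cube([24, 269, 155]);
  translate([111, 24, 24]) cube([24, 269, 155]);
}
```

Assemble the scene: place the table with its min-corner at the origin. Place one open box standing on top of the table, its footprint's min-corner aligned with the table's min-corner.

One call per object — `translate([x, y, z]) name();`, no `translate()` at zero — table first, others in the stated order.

table();
translate([0, 0, 737]) open_box();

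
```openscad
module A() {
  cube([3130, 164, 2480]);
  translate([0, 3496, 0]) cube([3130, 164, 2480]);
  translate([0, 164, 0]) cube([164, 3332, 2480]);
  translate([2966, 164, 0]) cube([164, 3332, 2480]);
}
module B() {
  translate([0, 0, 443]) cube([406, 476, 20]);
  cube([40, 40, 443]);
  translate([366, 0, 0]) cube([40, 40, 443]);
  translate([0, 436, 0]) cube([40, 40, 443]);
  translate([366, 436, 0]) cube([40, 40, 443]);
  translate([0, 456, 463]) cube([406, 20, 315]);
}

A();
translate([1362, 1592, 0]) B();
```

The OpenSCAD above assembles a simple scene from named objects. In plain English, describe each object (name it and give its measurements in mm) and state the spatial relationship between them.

A is a box-shaped house frame (walls only): outside footprint 3130×3660 mm, wall height 2480 mm, wall thickness 164 mm. The two y-facing walls run the full x-width; the two x-facing walls fit between the inner faces of the y-facing walls.

B is a chair. The seat is a 406×476×20 mm slab with its top at z = 463 mm, on four 40×40 mm corner legs (flush with the seat edges, standing on z = 0). A flat backrest 20 mm thick, 315 mm tall, spans the full seat width and rises from the seat top along its +y edge, rear face flush with the rear of the seat.

The chair sits inside the house frame, centred.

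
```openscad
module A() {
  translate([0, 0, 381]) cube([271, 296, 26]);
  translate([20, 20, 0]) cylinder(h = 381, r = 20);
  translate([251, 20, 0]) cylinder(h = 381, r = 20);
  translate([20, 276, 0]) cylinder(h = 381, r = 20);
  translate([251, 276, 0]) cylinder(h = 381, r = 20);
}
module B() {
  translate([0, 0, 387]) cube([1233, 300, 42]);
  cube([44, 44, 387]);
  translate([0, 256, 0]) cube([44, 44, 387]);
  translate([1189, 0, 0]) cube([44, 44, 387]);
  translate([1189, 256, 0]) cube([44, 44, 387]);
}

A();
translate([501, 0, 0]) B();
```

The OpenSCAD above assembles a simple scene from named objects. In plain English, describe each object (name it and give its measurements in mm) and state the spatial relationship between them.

A is a four-legged stool. The seat is 271×296 mm, 26 mm thick, top at z = 407 mm. It stands on four round legs, each 40 mm in diameter, from z = 0 to the seat underside, each leg's axis is inset half a diameter from the nearest pair of seat edges (so the leg's bounding box is flush with the corner).

B is a bench: a 1233×300 mm seat slab, 42 mm thick, top at z = 429 mm, on four 44×44 mm square legs flush with the seat corners and standing on z = 0.

The bench is on the floor beside the stool on its +x side.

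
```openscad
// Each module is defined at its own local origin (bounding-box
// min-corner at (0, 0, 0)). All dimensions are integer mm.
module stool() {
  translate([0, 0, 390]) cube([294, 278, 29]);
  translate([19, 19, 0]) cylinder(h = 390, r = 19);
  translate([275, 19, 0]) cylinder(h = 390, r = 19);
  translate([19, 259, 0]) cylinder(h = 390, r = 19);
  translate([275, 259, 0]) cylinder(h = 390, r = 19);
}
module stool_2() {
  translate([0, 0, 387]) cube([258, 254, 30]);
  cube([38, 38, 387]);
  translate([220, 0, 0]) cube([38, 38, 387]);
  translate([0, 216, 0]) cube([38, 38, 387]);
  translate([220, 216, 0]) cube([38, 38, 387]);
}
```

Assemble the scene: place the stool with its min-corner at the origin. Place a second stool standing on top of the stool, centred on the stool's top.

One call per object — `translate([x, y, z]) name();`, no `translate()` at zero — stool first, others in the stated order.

stool();
translate([18, 12, 419]) stool_2();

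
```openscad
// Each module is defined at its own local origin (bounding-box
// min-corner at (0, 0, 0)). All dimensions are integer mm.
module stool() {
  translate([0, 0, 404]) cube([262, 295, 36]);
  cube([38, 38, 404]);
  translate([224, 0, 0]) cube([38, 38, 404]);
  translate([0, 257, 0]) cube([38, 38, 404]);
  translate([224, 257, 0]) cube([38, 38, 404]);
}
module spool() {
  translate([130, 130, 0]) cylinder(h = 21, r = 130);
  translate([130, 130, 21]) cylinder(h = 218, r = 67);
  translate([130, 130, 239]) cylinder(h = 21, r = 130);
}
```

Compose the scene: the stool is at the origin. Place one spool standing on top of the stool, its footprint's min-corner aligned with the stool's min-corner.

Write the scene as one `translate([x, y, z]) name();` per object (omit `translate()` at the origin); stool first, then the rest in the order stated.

stool();
translate([0, 0, 440]) spool();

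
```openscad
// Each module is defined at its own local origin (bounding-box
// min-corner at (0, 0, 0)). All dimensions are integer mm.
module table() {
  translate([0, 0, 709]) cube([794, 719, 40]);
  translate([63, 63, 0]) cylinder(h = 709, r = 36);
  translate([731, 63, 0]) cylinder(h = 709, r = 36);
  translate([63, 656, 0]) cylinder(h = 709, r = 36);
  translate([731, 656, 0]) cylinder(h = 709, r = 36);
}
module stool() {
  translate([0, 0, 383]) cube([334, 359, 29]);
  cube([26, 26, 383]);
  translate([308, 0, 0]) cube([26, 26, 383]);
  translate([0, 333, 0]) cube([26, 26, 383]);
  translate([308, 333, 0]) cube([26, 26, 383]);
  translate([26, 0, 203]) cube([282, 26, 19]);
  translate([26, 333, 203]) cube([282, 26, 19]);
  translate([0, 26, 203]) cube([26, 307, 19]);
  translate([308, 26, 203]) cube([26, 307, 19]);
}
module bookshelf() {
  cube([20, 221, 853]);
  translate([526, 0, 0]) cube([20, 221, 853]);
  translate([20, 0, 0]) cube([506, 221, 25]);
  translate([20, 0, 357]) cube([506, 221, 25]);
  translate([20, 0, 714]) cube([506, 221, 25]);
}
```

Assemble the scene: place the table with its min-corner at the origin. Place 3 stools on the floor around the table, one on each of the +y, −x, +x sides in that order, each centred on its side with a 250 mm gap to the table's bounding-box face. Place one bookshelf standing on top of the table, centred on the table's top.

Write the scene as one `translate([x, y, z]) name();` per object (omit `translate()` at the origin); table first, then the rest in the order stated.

table();
translate([230, 969, 0]) stool();
translate([-584, 180, 0]) stool();
translate([1044, 180, 0]) stool();
translate([124, 249, 749]) bookshelf();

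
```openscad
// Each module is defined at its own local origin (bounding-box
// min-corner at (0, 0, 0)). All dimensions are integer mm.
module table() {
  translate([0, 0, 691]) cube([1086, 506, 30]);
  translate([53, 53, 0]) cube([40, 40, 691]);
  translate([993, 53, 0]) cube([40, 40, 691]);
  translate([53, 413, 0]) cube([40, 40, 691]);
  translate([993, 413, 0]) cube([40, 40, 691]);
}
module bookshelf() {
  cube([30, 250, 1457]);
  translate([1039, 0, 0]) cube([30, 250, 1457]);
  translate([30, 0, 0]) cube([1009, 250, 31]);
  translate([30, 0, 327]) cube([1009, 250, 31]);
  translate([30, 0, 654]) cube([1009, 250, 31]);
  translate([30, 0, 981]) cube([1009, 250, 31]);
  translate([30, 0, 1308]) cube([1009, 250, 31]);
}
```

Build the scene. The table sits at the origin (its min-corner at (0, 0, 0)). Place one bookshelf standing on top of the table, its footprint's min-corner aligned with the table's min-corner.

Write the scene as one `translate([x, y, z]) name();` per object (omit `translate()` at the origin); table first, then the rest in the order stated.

table();
translate([0, 0, 721]) bookshelf();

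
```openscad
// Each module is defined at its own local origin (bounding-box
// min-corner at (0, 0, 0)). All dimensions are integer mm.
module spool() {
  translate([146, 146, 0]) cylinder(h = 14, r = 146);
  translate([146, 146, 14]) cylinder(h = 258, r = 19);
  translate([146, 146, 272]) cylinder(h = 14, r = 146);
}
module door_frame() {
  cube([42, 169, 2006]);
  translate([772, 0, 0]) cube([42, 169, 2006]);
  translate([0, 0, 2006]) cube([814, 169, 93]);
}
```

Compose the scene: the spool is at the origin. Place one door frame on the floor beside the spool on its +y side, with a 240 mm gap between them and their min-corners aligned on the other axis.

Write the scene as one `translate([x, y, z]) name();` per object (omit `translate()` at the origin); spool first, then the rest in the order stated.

spool();
translate([0, 532, 0]) door_frame();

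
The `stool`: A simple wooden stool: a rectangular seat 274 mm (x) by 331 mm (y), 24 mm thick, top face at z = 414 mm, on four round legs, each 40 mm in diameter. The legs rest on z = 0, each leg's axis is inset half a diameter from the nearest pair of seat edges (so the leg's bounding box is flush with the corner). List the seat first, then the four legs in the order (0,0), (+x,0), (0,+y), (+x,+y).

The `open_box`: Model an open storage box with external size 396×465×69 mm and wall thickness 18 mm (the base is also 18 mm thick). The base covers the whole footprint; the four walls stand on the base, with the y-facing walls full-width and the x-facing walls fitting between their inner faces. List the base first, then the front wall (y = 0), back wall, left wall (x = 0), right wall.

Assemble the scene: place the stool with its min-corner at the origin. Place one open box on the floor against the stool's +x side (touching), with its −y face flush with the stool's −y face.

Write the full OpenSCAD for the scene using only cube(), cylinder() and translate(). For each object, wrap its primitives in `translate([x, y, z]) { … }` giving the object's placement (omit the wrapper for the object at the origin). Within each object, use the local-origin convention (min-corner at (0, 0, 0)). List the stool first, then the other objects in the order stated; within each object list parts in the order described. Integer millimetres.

translate([0, 0, 390]) cube([274, 331, 24]);
translate([20, 20, 0]) cylinder(h = 390, r = 20);
translate([254, 20, 0]) cylinder(h = 390, r = 20);
translate([20, 311, 0]) cylinder(h = 390, r = 20);
translate([254, 311, 0]) cylinder(h = 390, r = 20);
translate([274, 0, 0]) {
  cube([396, 465, 18]);
  translate([0, 0, 18]) cube([396, 18, 51]);
  translate([0, 447, 18]) cube([396, 18, 51]);
  translate([0, 18, 18]) cube([18, 429, 51]);
  translate([378, 18, 18]) cube([18, 429, 51]);
}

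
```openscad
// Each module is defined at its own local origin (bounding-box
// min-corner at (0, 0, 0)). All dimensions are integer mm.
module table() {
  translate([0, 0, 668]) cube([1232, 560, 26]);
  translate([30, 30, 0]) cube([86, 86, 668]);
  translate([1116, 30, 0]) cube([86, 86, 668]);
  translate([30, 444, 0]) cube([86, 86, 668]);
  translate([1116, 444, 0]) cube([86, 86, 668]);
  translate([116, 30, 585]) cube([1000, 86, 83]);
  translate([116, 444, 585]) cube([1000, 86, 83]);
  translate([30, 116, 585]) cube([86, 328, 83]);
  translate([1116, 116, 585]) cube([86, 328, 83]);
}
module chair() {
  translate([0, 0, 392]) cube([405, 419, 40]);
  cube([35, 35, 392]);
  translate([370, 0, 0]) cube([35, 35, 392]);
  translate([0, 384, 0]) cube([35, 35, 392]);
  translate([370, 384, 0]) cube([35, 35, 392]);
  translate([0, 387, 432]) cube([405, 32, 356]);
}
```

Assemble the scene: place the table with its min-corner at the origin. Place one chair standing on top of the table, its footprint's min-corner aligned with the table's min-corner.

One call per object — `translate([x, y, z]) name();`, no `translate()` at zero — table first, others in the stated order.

table();
translate([0, 0, 694]) chair();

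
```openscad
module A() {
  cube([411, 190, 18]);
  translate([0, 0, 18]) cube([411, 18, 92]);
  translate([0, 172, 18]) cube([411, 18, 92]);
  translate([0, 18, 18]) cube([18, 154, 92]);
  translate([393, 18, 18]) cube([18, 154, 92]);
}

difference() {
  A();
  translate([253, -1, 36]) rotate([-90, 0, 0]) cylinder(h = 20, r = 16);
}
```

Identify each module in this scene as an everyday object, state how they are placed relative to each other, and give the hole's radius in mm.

A is an open box. The open box has a circular hole through its front wall. The hole's radius is 16 mm.

The subtracted cylinder has r = 16 mm.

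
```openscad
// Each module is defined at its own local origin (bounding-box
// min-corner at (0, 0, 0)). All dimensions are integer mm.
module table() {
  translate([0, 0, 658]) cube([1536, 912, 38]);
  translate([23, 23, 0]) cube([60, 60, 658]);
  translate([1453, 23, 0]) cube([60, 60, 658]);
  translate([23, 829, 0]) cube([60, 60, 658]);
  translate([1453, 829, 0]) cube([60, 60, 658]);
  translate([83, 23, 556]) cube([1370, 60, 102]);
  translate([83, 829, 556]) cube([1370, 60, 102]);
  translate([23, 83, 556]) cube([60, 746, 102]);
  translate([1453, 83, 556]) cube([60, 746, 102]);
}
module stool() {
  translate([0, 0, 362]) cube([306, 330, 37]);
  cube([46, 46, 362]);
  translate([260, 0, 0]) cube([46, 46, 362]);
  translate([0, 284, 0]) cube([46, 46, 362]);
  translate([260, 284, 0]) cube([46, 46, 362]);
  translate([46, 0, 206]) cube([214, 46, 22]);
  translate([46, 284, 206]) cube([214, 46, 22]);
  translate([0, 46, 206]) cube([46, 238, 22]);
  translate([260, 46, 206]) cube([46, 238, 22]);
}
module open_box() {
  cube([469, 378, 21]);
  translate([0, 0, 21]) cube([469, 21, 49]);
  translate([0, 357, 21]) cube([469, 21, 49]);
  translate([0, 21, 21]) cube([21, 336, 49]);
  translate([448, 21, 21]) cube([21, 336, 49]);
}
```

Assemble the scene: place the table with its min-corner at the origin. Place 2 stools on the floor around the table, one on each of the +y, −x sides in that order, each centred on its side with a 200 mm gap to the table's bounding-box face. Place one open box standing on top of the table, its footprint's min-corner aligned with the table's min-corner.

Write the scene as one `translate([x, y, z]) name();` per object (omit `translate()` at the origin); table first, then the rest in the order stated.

table();
translate([615, 1112, 0]) stool();
translate([-506, 291, 0]) stool();
translate([0, 0, 696]) open_box();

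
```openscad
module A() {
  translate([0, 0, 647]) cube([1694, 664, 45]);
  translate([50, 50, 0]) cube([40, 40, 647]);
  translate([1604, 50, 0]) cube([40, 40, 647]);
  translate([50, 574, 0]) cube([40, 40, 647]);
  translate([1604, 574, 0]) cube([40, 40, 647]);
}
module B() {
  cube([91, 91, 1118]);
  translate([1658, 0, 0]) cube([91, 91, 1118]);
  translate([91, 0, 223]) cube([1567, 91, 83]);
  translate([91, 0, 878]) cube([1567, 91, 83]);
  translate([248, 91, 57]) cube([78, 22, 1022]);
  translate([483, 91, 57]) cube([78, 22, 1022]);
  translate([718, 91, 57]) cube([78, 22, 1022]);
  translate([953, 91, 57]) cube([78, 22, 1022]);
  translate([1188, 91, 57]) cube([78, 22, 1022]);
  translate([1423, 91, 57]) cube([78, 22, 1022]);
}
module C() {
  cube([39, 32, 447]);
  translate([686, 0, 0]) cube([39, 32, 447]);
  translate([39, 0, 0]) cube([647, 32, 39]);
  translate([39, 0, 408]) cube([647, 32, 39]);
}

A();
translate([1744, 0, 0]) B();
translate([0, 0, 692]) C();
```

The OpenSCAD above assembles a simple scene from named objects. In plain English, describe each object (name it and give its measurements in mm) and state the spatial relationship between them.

A is a rectangular dining table. The top is 1694×664×45 mm with its upper surface at z = 692 mm. It stands on four 40×40 mm square legs, each inset 50 mm from the nearest pair of top edges, running from the floor to the underside of the top.

B is a fence section. Two 91×91 mm posts, 1118 mm tall, stand on the floor with a clear span of 1567 mm between their inner faces. Two horizontal rails of 91×83 mm section span the gap between the posts with their undersides at z = 223 mm and z = 878 mm, flush with the posts' −y face. 6 pickets, each 78 mm wide, 22 mm thick and 1022 mm tall, are fixed to the +y face of the rails with their bottoms at z = 57 mm, evenly spaced across the span with equal gaps (rounded down to the nearest mm) at the −x end and between each pair — any rounding remainder accumulates at the +x end.

C is a picture frame with a 647×369 mm rectangular opening (x by z) and a uniform 39 mm border on every side. Frame depth is 32 mm along y. It is built from two vertical stiles running the full outside height and two horizontal rails spanning the gap between the stiles.

The fence section is on the floor beside the table on its +x side. The picture frame is on top of the table.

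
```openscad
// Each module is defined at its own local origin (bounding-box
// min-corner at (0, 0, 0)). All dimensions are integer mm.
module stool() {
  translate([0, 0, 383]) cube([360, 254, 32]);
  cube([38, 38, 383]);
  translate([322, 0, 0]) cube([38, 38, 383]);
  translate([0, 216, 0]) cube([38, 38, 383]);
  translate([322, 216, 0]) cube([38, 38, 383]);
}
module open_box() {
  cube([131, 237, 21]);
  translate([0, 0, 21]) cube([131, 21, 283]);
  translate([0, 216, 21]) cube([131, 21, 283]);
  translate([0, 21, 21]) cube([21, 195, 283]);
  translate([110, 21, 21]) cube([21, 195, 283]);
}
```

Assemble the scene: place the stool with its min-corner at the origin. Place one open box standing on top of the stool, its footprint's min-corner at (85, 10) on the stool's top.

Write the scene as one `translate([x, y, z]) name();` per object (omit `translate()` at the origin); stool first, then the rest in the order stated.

stool();
translate([85, 10, 415]) open_box();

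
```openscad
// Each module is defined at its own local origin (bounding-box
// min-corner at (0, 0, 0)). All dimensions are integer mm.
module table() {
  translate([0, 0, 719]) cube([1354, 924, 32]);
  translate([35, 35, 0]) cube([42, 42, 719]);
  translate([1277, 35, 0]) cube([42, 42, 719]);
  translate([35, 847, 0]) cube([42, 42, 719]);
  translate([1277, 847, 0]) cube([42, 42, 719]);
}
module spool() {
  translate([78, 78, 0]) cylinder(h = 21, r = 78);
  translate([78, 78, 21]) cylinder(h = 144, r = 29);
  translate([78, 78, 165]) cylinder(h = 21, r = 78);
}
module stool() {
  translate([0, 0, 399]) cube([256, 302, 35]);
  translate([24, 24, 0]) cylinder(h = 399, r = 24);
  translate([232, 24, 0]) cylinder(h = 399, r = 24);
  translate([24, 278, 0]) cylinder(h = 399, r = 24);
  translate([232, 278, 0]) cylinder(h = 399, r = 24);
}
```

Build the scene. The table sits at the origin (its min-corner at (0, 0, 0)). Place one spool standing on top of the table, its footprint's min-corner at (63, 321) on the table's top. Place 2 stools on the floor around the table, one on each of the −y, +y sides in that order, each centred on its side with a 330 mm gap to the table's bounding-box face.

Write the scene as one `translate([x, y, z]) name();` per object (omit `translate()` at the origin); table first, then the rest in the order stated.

table();
translate([63, 321, 751]) spool();
translate([549, -632, 0]) stool();
translate([549, 1254, 0]) stool();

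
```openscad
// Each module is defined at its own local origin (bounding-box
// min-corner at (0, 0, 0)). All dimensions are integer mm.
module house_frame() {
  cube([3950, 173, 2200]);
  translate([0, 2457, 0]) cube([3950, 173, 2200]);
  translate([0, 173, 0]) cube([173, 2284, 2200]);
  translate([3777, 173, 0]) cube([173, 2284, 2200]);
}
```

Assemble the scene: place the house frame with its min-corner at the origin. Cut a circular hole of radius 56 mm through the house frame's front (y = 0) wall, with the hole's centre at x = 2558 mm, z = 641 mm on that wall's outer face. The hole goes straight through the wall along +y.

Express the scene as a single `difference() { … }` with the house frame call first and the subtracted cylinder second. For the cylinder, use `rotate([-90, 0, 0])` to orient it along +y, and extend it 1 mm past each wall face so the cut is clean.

difference() {
  house_frame();
  translate([2558, -1, 641]) rotate([-90, 0, 0]) cylinder(h = 175, r = 56);
}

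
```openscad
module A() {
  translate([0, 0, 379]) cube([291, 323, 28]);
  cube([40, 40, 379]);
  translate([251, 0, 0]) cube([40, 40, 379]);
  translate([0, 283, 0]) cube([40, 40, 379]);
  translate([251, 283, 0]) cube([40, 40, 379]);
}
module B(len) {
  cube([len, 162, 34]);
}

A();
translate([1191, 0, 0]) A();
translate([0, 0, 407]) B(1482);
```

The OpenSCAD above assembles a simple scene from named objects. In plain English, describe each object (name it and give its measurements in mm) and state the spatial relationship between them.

A is a four-legged stool. The seat is a 291×323×28 mm slab whose top surface is at z = 407 mm; four square legs, each 40×40 mm in cross-section, run from the floor (z = 0) to the underside of the seat, each flush with a corner of the seat.

B is a rectangular beam 1482 mm long (x), 162 mm deep (y), 34 mm thick (z).

The beam spans the tops of two stools placed 900 mm apart, resting at z = 407 mm.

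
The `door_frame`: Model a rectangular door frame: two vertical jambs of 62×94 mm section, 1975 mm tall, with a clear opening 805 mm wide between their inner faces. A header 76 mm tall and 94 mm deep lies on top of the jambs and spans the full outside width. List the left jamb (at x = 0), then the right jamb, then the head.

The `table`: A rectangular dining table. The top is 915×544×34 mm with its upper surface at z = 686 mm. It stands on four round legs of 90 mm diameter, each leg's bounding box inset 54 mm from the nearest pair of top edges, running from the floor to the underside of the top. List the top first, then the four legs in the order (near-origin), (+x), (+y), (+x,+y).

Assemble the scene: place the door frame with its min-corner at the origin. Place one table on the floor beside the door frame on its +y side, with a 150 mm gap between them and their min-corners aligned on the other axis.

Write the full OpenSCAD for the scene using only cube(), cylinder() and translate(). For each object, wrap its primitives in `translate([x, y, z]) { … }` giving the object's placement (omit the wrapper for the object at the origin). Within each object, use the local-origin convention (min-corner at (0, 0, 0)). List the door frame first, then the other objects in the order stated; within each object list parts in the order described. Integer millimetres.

cube([62, 94, 1975]);
translate([867, 0, 0]) cube([62, 94, 1975]);
translate([0, 0, 1975]) cube([929, 94, 76]);
translate([0, 244, 0]) {
  translate([0, 0, 652]) cube([915, 544, 34]);
  translate([99, 99, 0]) cylinder(h = 652, r = 45);
  translate([816, 99, 0]) cylinder(h = 652, r = 45);
  translate([99, 445, 0]) cylinder(h = 652, r = 45);
  translate([816, 445, 0]) cylinder(h = 652, r = 45);
}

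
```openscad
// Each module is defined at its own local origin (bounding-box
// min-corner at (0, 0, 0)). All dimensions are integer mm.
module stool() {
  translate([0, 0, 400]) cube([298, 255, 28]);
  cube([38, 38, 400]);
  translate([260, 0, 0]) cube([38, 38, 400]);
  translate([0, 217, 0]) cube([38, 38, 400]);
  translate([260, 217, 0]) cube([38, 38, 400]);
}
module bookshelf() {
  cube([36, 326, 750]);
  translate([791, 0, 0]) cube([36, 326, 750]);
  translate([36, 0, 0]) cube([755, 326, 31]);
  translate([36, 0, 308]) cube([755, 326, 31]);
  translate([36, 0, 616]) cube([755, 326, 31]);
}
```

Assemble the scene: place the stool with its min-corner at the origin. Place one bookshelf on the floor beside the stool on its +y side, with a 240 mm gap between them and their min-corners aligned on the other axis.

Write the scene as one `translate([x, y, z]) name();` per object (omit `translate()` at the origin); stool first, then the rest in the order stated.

stool();
translate([0, 495, 0]) bookshelf();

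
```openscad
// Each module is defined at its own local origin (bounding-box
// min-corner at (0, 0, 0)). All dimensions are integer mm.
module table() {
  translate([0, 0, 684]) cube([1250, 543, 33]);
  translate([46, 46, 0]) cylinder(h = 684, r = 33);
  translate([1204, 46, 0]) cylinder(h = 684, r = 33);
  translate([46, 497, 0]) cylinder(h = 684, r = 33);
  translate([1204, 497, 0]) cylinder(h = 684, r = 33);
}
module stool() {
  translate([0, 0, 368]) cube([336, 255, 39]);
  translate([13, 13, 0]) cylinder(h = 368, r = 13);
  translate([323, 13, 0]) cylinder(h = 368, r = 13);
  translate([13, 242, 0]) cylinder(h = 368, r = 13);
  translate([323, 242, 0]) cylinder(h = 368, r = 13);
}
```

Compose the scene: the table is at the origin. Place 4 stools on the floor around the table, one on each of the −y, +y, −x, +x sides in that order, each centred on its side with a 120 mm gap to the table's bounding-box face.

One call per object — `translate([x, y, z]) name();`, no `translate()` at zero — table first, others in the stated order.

table();
translate([457, -375, 0]) stool();
translate([457, 663, 0]) stool();
translate([-456, 144, 0]) stool();
translate([1370, 144, 0]) stool();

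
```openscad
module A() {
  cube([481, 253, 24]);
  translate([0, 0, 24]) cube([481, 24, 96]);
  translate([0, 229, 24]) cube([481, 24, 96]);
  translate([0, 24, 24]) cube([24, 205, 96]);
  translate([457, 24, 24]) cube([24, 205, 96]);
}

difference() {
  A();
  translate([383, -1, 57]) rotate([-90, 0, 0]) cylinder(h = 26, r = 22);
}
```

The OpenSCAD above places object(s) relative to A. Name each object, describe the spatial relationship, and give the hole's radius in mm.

A is an open box. The open box has a circular hole through its front wall. The hole's radius is 22 mm.

The subtracted cylinder has r = 22 mm.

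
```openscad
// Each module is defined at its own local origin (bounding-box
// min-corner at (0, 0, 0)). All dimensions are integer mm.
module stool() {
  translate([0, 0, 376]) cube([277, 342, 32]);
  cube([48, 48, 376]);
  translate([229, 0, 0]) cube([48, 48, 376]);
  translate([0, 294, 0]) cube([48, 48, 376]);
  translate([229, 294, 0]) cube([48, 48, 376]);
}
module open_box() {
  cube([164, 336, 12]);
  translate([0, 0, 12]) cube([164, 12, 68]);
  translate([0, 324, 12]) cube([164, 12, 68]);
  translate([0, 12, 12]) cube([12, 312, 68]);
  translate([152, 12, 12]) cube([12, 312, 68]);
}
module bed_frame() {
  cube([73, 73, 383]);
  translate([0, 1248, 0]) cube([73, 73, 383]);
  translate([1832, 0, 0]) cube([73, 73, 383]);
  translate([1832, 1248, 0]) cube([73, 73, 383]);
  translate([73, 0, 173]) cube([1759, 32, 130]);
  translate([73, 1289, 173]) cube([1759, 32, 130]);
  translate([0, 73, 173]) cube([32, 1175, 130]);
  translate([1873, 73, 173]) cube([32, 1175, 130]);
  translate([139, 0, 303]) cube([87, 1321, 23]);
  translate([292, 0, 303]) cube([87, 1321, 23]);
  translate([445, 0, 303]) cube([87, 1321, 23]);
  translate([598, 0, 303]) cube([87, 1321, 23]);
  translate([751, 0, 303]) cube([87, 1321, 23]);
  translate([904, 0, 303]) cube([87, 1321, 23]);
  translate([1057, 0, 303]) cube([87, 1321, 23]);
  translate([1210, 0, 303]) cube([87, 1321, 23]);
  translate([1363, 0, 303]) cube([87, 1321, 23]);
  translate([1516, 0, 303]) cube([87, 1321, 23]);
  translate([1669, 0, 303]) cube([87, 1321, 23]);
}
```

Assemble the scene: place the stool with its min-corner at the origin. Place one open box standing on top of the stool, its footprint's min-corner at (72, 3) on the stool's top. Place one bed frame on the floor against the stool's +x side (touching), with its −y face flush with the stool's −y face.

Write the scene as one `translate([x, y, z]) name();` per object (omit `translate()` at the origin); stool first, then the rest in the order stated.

stool();
translate([72, 3, 408]) open_box();
translate([277, 0, 0]) bed_frame();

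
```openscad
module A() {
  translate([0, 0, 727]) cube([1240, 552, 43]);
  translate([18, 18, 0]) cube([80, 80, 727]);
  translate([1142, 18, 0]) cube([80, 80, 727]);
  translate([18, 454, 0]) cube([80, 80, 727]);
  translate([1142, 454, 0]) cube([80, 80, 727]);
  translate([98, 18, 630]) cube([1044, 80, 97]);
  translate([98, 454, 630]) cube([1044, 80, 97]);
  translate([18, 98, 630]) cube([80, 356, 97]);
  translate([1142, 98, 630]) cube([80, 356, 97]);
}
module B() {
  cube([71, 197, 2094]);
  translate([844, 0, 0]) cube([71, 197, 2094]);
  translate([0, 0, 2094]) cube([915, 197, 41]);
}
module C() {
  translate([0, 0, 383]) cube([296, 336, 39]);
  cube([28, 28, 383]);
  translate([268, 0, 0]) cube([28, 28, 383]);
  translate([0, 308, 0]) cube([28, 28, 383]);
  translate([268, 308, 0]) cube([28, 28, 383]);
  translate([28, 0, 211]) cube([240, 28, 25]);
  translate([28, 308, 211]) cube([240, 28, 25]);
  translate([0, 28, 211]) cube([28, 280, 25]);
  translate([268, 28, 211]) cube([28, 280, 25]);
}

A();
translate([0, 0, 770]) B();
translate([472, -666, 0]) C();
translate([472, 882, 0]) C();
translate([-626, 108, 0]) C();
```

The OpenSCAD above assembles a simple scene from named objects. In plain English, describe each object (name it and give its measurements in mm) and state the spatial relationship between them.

A is a table with a 1240×552 mm rectangular top, 43 mm thick, top surface at z = 770 mm, supported by four 80×80 mm square legs, each inset 18 mm from the nearest pair of top edges, running from the floor. Four apron rails, 80 mm thick and 97 mm tall, run between adjacent legs with their top edges flush with the underside of the top and their outer faces flush with the legs' outer faces.

B is a door frame. The clear opening is 773 mm wide and 2094 mm high. Two 71 mm wide jambs, 197 mm deep, stand either side of the opening from the floor to the top of the opening. A 41 mm thick head sits across the top of both jambs, spanning the full outside width of the frame.

C is a four-legged stool. The seat is 296×336 mm, 39 mm thick, top at z = 422 mm. It stands on four square legs, each 28×28 mm in cross-section, from z = 0 to the seat underside, each flush with a corner of the seat. Four stretchers, 28 mm wide and 25 mm tall, connect adjacent legs with their undersides at z = 211 mm, each running between the inner faces of the legs it joins and aligned with the legs' outer faces on the other axis.

The door frame is on top of the table. Three stools sit around the table at the −y, +y, −x sides.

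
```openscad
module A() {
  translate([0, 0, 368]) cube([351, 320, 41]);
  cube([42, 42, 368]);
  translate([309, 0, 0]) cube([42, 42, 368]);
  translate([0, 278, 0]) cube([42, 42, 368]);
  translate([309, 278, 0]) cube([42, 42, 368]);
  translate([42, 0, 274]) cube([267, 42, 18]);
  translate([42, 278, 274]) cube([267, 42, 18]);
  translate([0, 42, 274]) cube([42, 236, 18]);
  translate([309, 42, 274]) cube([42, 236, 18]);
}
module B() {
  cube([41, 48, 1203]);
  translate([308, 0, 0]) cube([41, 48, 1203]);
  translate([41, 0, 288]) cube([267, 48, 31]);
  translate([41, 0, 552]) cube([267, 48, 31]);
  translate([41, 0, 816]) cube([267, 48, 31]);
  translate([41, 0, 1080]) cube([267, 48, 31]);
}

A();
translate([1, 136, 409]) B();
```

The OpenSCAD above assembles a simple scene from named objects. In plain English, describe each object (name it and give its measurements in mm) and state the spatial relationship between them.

A is a four-legged stool. The seat is a 351×320×41 mm slab whose top surface is at z = 409 mm; four square legs, each 42×42 mm in cross-section, run from the floor (z = 0) to the underside of the seat, each flush with a corner of the seat. Four stretchers, 42 mm wide and 18 mm tall, connect adjacent legs with their undersides at z = 274 mm, each running between the inner faces of the legs it joins and aligned with the legs' outer faces on the other axis.

B is a straight ladder. Two 41×48 mm vertical rails, 1203 mm tall, stand 349 mm apart (outside-to-outside) with their front faces coplanar on the −y side. 4 rungs, each 48 mm deep and 31 mm tall, span between the inner faces of the rails, front faces flush with the rails. The lowest rung's underside is at z = 288 mm and rungs are spaced 264 mm apart (underside to underside).

The ladder is on top of the stool, centred.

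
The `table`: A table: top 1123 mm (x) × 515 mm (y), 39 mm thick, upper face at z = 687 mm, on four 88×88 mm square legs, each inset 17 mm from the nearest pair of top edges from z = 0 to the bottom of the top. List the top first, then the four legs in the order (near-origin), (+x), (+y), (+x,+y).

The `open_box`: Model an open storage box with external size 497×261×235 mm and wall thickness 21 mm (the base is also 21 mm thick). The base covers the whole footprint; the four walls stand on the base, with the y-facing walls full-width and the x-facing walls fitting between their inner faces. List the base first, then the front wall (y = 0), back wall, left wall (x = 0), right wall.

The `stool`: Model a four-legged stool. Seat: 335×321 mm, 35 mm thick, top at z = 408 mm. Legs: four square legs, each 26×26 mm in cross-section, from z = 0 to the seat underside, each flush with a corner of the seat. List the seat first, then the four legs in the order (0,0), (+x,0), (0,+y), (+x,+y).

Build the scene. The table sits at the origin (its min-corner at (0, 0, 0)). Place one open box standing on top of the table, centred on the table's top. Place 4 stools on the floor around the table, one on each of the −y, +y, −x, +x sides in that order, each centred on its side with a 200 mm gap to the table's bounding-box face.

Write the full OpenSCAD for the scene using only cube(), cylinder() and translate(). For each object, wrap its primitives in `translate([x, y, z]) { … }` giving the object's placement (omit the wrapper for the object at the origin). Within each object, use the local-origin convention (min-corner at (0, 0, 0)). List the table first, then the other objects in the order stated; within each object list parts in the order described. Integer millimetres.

translate([0, 0, 648]) cube([1123, 515, 39]);
translate([17, 17, 0]) cube([88, 88, 648]);
translate([1018, 17, 0]) cube([88, 88, 648]);
translate([17, 410, 0]) cube([88, 88, 648]);
translate([1018, 410, 0]) cube([88, 88, 648]);
translate([313, 127, 687]) {
  cube([497, 261, 21]);
  translate([0, 0, 21]) cube([497, 21, 214]);
  translate([0, 240, 21]) cube([497, 21, 214]);
  translate([0, 21, 21]) cube([21, 219, 214]);
  translate([476, 21, 21]) cube([21, 219, 214]);
}
translate([394, -521, 0]) {
  translate([0, 0, 373]) cube([335, 321, 35]);
  cube([26, 26, 373]);
  translate([309, 0, 0]) cube([26, 26, 373]);
  translate([0, 295, 0]) cube([26, 26, 373]);
  translate([309, 295, 0]) cube([26, 26, 373]);
}
translate([394, 715, 0]) {
  translate([0, 0, 373]) cube([335, 321, 35]);
  cube([26, 26, 373]);
  translate([309, 0, 0]) cube([26, 26, 373]);
  translate([0, 295, 0]) cube([26, 26, 373]);
  translate([309, 295, 0]) cube([26, 26, 373]);
}
translate([-535, 97, 0]) {
  translate([0, 0, 373]) cube([335, 321, 35]);
  cube([26, 26, 373]);
  translate([309, 0, 0]) cube([26, 26, 373]);
  translate([0, 295, 0]) cube([26, 26, 373]);
  translate([309, 295, 0]) cube([26, 26, 373]);
}
translate([1323, 97, 0]) {
  translate([0, 0, 373]) cube([335, 321, 35]);
  cube([26, 26, 373]);
  translate([309, 0, 0]) cube([26, 26, 373]);
  translate([0, 295, 0]) cube([26, 26, 373]);
  translate([309, 295, 0]) cube([26, 26, 373]);
}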